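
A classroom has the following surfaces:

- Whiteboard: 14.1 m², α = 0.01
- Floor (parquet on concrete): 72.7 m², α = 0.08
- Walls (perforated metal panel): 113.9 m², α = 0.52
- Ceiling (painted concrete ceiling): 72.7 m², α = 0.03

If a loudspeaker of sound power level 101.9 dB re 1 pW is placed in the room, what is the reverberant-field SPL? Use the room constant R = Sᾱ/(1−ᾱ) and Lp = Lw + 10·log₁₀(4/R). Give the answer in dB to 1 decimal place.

88.4 dB

Σ(Sᵢαᵢ) = 14.1·0.01 + 72.7·0.08 + 113.9·0.52 + 72.7·0.03 = 67.366; total area S = 273.4 m².
ᾱ = 0.2464, so room constant R = A/(1−ᾱ) = 89.392 m².
Lp = 101.9 + 10·log₁₀(4/89.392) = 101.9 + (-13.49) = 88.4 dB.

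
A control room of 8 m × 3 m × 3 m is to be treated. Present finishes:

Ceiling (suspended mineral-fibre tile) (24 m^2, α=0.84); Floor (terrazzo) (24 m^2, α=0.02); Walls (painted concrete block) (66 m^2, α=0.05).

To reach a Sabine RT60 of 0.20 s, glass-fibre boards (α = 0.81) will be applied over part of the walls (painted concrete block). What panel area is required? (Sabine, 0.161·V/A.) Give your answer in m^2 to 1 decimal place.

44.8

Summing Sᵢαᵢ: 20.160 + 0.480 + 3.300 → A₁ = 23.940 sabins.
V = 72 m³. Target absorption A₂ = 0.161 × 72 / 0.20 = 57.960 sabins.
Absorption to add: 57.960 − 23.940 = 34.020 sabins.
Net gain per m^2: Δα = 0.81 − 0.05 = 0.76.
Panel area = 34.020 / 0.76 = 44.8 m^2.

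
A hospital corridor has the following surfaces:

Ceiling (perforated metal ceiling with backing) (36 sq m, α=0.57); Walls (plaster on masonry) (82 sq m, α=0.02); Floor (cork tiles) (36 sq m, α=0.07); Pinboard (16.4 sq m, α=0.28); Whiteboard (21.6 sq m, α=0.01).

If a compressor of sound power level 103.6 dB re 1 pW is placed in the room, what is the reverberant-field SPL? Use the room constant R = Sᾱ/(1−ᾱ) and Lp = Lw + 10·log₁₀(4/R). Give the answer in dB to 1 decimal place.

A = 29.488 sabins; S = 192.0 sq m.
ᾱ = 29.488/192.0 = 0.1536; R = Sᾱ/(1−ᾱ) = 29.488/(1−0.1536) = 34.839 sq m.
Lp = 103.6 + 10·log₁₀(4/34.839) = 103.6 + (-9.40) = 94.2 dB.

94.2 dB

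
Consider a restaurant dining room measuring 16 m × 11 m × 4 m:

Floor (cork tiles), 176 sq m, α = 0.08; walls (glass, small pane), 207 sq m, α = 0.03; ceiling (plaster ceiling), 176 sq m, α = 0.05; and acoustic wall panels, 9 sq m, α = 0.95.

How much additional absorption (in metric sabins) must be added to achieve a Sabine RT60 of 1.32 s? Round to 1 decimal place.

48.2 sabins

A₁ = Σ Sᵢαᵢ = 176×0.08 + 207×0.03 + 176×0.05 + 9×0.95 = 37.640 sabins.
V = 704 m³. Required absorption A₂ = 0.161 × 704 / 1.32 = 85.867 sabins.
ΔA = A₂ − A₁ = 85.867 − 37.640 = 48.2 sabins.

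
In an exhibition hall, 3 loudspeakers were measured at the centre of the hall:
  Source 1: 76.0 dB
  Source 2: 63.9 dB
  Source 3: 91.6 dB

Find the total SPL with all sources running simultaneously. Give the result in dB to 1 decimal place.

91.7 dB

Sum in the linear (power) domain: Σ 10^(Lᵢ/10) = 10^(76.0/10) + 10^(63.9/10) + 10^(91.6/10) = 1.488e+09.
Combined level = 10 log₁₀(1.488e+09) = 91.7 dB.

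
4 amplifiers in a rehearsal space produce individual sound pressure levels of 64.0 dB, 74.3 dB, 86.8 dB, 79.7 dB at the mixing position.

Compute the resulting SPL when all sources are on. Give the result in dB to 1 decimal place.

Σ 10^(Lᵢ/10) = 6.014e+08.
Combined level = 10 log₁₀(6.014e+08) = 87.8 dB.

87.8 dB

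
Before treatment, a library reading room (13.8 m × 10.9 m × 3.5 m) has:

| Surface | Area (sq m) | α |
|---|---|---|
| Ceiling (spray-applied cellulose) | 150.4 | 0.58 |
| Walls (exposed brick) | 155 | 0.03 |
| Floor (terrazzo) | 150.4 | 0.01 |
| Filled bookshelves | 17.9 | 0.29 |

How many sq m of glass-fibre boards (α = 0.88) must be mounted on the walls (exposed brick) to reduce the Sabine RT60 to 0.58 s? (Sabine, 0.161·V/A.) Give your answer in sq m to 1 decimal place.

56.0

Equivalent absorption area: A₁ = 150.4×0.58 + 155×0.03 + 150.4×0.01 + 17.9×0.29 = 98.577 sq m.
Required A₂ = 0.161·526.47/0.58 = 146.141 sabins.
Absorption to add: 146.141 − 98.577 = 47.564 sabins.
Each sq m of panel replacing the walls (exposed brick) adds (0.88 − 0.03) = 0.85 sabins.
Panel area = 47.564 / 0.85 = 56.0 sq m.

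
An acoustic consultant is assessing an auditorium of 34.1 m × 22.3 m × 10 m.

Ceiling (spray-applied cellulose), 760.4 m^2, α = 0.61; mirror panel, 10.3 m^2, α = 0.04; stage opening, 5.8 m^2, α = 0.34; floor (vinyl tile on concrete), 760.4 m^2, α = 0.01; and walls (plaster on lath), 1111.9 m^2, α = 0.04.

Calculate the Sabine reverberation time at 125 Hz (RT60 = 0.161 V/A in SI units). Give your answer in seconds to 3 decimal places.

A = Σ Sᵢαᵢ = 760.4·0.61 + 10.3·0.04 + 5.8·0.34 + 760.4·0.01 + 1111.9·0.04 = 518.308 sabins.
Volume V = 34.1 × 22.3 × 10 = 7604.3 m³.
T = 0.161 V/A = 0.161·7604.3/518.308 = 2.362 s.

2.362 s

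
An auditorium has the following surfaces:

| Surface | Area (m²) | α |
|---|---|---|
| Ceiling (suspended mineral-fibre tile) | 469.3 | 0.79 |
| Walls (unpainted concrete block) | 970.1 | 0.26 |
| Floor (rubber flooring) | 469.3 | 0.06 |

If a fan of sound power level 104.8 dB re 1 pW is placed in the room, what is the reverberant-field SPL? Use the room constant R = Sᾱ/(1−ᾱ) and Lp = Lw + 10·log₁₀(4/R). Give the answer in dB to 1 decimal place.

A = 651.131 sabins; S = 1908.7 m².
ᾱ = 0.3411, so room constant R = A/(1−ᾱ) = 988.209 m².
Lp = Lw + 10 log₁₀(4/R) = 104.8 -23.93 = 80.9 dB.

80.9 dB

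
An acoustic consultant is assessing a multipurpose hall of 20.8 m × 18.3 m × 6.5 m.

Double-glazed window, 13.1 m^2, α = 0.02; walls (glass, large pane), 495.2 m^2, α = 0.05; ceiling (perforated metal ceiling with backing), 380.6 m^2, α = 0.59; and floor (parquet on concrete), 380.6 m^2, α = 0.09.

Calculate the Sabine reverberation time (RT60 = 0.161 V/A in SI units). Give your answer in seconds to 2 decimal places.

Summing Sᵢαᵢ: 0.262 + 24.760 + 224.554 + 34.254 → A = 283.830 sabins.
Room volume: 2474.16 m³.
Sabine: RT60 = 0.161 × 2474.16 / 283.830 = 1.40 s.

1.40 sec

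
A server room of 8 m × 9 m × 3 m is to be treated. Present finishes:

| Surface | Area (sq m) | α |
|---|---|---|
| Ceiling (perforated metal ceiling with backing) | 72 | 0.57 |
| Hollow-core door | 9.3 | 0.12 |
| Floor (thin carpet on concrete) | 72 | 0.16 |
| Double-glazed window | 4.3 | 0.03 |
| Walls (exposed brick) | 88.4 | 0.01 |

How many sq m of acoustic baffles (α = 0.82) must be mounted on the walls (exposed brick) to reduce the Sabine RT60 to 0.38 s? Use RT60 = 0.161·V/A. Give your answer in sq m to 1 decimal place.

Equivalent absorption area: A₁ = 72*0.57 + 9.3*0.12 + 72*0.16 + 4.3*0.03 + 88.4*0.01 = 54.689 sq m.
Required A₂ = 0.161·216/0.38 = 91.516 sabins.
ΔA needed = 91.516 − 54.689 = 36.827 sabins.
Net gain per sq m: Δα = 0.82 − 0.01 = 0.81.
Area = ΔA/Δα = 36.827/0.81 = 45.5 sq m.

45.5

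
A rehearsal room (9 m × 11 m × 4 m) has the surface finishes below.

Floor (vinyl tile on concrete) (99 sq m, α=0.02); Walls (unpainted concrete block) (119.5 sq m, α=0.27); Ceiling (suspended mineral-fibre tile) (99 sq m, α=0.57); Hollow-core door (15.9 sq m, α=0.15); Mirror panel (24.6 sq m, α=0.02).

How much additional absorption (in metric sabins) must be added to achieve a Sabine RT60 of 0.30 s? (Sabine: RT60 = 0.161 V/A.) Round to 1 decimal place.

A₁ = Σ Sᵢαᵢ = 99×0.02 + 119.5×0.27 + 99×0.57 + 15.9×0.15 + 24.6×0.02 = 93.552 sabins.
For T = 0.30 s, need A₂ = 0.161·V/T = 0.161·396/0.30 = 212.520 sabins.
Shortfall: 212.520 − 93.552 = 119.0 sabins.

119.0 sabins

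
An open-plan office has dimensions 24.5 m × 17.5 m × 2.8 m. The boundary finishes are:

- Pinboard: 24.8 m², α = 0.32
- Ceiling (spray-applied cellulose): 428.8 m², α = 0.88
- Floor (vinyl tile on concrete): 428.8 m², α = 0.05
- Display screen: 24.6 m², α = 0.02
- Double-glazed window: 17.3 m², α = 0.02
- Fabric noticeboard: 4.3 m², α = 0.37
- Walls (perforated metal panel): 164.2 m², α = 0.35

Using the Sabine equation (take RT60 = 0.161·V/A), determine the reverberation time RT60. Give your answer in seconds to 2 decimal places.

Equivalent absorption area: A = 24.8×0.32 + 428.8×0.88 + 428.8×0.05 + 24.6×0.02 + 17.3×0.02 + 4.3×0.37 + 164.2×0.35 = 466.619 m².
V = 24.5·17.5·2.8 = 1200.5 m³.
T = 0.161 V/A = 0.161·1200.5/466.619 = 0.41 s.

0.41 seconds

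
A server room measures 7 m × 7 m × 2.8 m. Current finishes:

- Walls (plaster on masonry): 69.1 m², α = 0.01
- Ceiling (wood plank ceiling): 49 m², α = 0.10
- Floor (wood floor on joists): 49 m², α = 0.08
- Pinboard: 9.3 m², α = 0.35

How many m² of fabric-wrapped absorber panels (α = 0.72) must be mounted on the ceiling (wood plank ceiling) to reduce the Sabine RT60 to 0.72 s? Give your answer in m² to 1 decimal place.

28.9

A₁ = Σ Sᵢαᵢ = 69.1*0.01 + 49*0.10 + 49*0.08 + 9.3*0.35 = 12.766 sabins.
V = 137.2 m³. Target absorption A₂ = 0.161 × 137.2 / 0.72 = 30.679 sabins.
ΔA needed = 30.679 − 12.766 = 17.913 sabins.
Net gain per m²: Δα = 0.72 − 0.10 = 0.62.
Panel area = 17.913 / 0.62 = 28.9 m².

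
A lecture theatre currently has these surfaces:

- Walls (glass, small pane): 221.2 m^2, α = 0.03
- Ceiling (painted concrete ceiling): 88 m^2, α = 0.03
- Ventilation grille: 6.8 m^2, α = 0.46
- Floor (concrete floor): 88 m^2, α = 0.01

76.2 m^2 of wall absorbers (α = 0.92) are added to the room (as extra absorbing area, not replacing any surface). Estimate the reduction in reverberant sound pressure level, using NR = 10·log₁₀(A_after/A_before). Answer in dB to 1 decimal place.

8.0 dB

Equivalent absorption area: A_before = 221.2*0.03 + 88*0.03 + 6.8*0.46 + 88*0.01 = 13.284 m^2.
Added absorption = 76.2 × 0.92 = 70.104 sabins.
New total A_after = 83.388 sabins.
Reduction = 10 log₁₀(A_after/A_before) = 10 log₁₀(6.2773) = 8.0 dB.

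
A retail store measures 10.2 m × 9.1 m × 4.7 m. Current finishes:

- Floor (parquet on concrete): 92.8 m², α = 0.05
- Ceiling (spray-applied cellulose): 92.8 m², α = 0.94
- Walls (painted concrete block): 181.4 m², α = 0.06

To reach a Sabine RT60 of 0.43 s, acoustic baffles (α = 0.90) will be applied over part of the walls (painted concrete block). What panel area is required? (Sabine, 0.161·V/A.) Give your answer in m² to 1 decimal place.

72.1

Total absorption A₁ = 92.8×0.05 + 92.8×0.94 + 181.4×0.06
  = 4.640 + 87.232 + 10.884 = 102.756 m² sabins.
Required A₂ = 0.161·436.254/0.43 = 163.342 sabins.
Absorption to add: 163.342 − 102.756 = 60.586 sabins.
Net gain per m²: Δα = 0.90 − 0.06 = 0.84.
Area = ΔA/Δα = 60.586/0.84 = 72.1 m².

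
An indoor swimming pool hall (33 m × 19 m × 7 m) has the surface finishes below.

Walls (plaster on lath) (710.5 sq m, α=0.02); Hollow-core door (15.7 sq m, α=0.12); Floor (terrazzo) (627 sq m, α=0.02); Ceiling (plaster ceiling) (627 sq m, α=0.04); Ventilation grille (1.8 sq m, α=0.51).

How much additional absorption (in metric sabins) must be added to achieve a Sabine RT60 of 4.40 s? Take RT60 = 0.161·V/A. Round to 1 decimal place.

Summing Sᵢαᵢ: 14.210 + 1.884 + 12.540 + 25.080 + 0.918 → A₁ = 54.632 sabins.
V = 4389 m³. Required absorption A₂ = 0.161 × 4389 / 4.40 = 160.597 sabins.
ΔA = A₂ − A₁ = 160.597 − 54.632 = 106.0 sabins.

106.0 sabins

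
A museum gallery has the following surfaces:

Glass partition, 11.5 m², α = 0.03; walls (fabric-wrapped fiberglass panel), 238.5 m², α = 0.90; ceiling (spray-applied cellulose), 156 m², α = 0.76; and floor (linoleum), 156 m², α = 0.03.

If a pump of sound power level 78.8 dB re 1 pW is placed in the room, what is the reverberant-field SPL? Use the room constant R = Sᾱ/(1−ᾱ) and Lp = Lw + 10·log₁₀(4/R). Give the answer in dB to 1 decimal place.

Σ(Sᵢαᵢ) = 11.5×0.03 + 238.5×0.90 + 156×0.76 + 156×0.03 = 338.235; total area S = 562.0 m².
ᾱ = 0.6018, so room constant R = A/(1−ᾱ) = 849.410 m².
Lp = Lw + 10 log₁₀(4/R) = 78.8 -23.27 = 55.5 dB.

55.5 dB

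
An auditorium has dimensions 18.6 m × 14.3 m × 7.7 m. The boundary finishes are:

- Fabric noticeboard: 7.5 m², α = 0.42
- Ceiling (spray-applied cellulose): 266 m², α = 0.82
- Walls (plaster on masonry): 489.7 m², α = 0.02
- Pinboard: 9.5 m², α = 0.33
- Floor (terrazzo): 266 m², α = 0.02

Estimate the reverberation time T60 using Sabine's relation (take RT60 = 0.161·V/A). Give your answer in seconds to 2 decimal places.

1.38 s

Equivalent absorption area: A = 7.5×0.42 + 266×0.82 + 489.7×0.02 + 9.5×0.33 + 266×0.02 = 239.519 m².
Volume V = 18.6 × 14.3 × 7.7 = 2048.046 m³.
T = 0.161 V/A = 0.161·2048.046/239.519 = 1.38 s.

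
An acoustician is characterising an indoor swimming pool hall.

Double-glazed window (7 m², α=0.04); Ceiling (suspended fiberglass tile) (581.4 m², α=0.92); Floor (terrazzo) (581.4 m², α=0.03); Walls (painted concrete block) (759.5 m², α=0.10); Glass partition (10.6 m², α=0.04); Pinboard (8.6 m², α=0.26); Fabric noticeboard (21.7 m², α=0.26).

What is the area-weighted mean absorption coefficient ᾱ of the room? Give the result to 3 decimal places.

0.323

S = Σ Sᵢ = 7 + 581.4 + 581.4 + 759.5 + 10.6 + 8.6 + 21.7 = 1970.2 m².
Weighted sum Σ Sα = 636.862.
ᾱ = A/S = 0.323.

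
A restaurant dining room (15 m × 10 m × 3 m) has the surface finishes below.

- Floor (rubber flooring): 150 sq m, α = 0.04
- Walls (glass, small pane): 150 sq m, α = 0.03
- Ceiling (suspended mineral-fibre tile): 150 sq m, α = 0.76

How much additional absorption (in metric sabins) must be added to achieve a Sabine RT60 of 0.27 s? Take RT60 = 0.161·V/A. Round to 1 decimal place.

143.8 sabins

Total absorption A₁ = 150×0.04 + 150×0.03 + 150×0.76
  = 6.000 + 4.500 + 114.000 = 124.500 sq m sabins.
V = 450 m³. Required absorption A₂ = 0.161 × 450 / 0.27 = 268.333 sabins.
ΔA = A₂ − A₁ = 268.333 − 124.500 = 143.8 sabins.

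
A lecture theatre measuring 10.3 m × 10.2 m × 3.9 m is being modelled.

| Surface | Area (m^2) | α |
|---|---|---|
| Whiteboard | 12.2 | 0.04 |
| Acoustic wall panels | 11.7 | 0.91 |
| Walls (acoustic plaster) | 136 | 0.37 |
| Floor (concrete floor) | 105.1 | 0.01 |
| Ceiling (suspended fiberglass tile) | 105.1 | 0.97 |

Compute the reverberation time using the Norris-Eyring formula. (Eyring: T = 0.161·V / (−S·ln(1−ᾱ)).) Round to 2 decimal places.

0.30 s

Total surface area S = 12.2 + 11.7 + 136 + 105.1 + 105.1 = 370.1 m^2.
Σ(Sᵢαᵢ) = 12.2·0.04 + 11.7·0.91 + 136·0.37 + 105.1·0.01 + 105.1·0.97 = 164.453.
ᾱ = 164.453 / 370.1 = 0.4443.
−S·ln(1−ᾱ) = −370.1 × ln(1 − 0.4443) = 217.444.
V = 10.3 × 10.2 × 3.9 = 409.734 m³.
T = 0.161·V/[−S·ln(1−ᾱ)] = 0.161·409.734/217.444 = 0.30 s.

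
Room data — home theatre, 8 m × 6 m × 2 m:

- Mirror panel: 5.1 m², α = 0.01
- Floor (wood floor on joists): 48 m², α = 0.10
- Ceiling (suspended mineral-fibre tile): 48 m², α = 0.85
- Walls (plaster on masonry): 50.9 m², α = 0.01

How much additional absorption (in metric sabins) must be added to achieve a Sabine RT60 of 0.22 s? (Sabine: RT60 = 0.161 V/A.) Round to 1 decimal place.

24.1 sabins

Total absorption A₁ = 5.1·0.01 + 48·0.10 + 48·0.85 + 50.9·0.01
  = 0.051 + 4.800 + 40.800 + 0.509 = 46.160 m² sabins.
V = 96 m³. Required absorption A₂ = 0.161 × 96 / 0.22 = 70.255 sabins.
Additional absorption ΔA = 70.255 − 46.160 = 24.1 sabins.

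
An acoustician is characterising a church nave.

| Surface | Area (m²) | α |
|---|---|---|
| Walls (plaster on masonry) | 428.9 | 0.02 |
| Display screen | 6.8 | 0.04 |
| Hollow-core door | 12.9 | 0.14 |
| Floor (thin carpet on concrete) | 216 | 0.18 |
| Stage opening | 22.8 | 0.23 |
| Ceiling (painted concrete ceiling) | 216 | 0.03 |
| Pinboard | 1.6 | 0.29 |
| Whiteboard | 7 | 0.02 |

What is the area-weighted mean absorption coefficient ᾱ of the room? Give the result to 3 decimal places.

0.068

S = Σ Sᵢ = 428.9 + 6.8 + 12.9 + 216 + 22.8 + 216 + 1.6 + 7 = 912.0 m².
A = 428.9×0.02 + 6.8×0.04 + 12.9×0.14 + 216×0.18 + 22.8×0.23 + 216×0.03 + 1.6×0.29 + 7×0.02 = 61.864 sabins.
ᾱ = A/S = 0.068.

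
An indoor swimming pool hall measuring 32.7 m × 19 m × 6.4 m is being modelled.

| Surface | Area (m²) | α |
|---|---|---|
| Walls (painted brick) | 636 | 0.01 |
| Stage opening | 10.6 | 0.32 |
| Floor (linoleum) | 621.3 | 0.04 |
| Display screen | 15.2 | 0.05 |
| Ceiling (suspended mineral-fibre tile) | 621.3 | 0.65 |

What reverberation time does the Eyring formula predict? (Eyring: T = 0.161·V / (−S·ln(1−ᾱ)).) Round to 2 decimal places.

1.28 s

S = Σ Sᵢ = 1904.4 m².
Σ(Sᵢαᵢ) = 636·0.01 + 10.6·0.32 + 621.3·0.04 + 15.2·0.05 + 621.3·0.65 = 439.209.
Mean coefficient ᾱ = A/S = 0.2306.
−S·ln(1−ᾱ) = −1904.4 × ln(1 − 0.2306) = 499.228.
V = 32.7 × 19 × 6.4 = 3976.32 m³.
T = 0.161·V/[−S·ln(1−ᾱ)] = 0.161·3976.32/499.228 = 1.28 s.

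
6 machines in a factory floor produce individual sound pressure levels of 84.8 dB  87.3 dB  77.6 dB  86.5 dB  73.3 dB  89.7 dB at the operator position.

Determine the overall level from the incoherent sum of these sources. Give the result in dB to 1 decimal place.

Σ 10^(Lᵢ/10) = 2.298e+09.
L_total = 10·log₁₀(2.298e+09) = 93.6 dB.

93.6 dB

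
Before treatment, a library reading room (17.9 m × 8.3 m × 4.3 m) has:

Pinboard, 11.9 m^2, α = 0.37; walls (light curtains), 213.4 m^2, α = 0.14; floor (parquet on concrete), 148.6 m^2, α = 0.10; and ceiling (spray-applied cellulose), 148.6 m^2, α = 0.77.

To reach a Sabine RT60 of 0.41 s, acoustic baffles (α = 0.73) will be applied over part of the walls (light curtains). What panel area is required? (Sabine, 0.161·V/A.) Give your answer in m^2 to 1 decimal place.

148.0

A₁ = Σ Sᵢαᵢ = 11.9·0.37 + 213.4·0.14 + 148.6·0.10 + 148.6·0.77 = 163.561 sabins.
Required A₂ = 0.161·638.851/0.41 = 250.866 sabins.
Absorption to add: 250.866 − 163.561 = 87.305 sabins.
Each m^2 of panel replacing the walls (light curtains) adds (0.73 − 0.14) = 0.59 sabins.
Area = ΔA/Δα = 87.305/0.59 = 148.0 m^2.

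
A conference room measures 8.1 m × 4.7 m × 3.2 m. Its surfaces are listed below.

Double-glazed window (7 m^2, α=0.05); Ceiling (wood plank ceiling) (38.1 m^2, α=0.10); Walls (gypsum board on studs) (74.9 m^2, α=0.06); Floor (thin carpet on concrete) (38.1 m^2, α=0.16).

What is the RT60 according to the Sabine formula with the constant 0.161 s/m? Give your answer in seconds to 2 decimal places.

1.33 sec

A = Σ Sᵢαᵢ = 7·0.05 + 38.1·0.10 + 74.9·0.06 + 38.1·0.16 = 14.750 sabins.
V = 8.1·4.7·3.2 = 121.824 m³.
T = 0.161 V/A = 0.161·121.824/14.750 = 1.33 s.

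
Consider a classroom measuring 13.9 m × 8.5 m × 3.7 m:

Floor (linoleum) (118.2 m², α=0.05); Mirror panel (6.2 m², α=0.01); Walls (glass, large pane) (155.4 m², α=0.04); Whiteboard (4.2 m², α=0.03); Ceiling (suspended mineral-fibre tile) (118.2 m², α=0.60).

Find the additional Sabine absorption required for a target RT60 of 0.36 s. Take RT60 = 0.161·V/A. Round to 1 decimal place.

Equivalent absorption area: A₁ = 118.2×0.05 + 6.2×0.01 + 155.4×0.04 + 4.2×0.03 + 118.2×0.60 = 83.234 m².
For T = 0.36 s, need A₂ = 0.161·V/T = 0.161·437.155/0.36 = 195.505 sabins.
ΔA = A₂ − A₁ = 195.505 − 83.234 = 112.3 sabins.

112.3 sabins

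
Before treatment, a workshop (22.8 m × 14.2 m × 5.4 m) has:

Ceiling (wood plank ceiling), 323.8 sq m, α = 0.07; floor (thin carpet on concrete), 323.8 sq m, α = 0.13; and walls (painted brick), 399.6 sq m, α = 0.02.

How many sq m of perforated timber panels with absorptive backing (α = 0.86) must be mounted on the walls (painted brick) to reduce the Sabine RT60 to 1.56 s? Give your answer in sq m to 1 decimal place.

128.2

Summing Sᵢαᵢ: 22.666 + 42.094 + 7.992 → A₁ = 72.752 sabins.
V = 1748.304 m³. Target absorption A₂ = 0.161 × 1748.304 / 1.56 = 180.434 sabins.
Absorption to add: 180.434 − 72.752 = 107.682 sabins.
Each sq m of panel replacing the walls (painted brick) adds (0.86 − 0.02) = 0.84 sabins.
Area = ΔA/Δα = 107.682/0.84 = 128.2 sq m.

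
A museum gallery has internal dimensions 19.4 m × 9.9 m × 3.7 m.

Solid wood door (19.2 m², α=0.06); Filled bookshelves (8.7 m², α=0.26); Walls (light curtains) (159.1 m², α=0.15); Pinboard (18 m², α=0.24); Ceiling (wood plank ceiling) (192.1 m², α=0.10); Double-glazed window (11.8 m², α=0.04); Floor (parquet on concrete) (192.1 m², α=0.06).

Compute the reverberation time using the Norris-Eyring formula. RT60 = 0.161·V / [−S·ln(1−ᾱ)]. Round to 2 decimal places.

S = Σ Sᵢ = 601.0 m².
Absorption A = 19.2·0.06 + 8.7·0.26 + 159.1·0.15 + 18·0.24 + 192.1·0.10 + 11.8·0.04 + 192.1·0.06 = 62.807 sabins.
Mean coefficient ᾱ = A/S = 0.1045.
Eyring denominator: −S ln(1−ᾱ) = 66.334.
V = 19.4 × 9.9 × 3.7 = 710.622 m³.
RT60 = 0.161 × 710.622 / 66.334 = 1.72 s.

1.72 s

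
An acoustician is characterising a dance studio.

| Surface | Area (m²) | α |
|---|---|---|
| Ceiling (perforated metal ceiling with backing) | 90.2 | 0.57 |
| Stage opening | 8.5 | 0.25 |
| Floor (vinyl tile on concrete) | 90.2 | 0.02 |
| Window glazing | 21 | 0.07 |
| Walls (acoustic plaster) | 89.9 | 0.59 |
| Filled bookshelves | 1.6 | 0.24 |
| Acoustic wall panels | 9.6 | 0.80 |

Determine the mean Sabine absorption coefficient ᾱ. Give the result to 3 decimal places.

0.379

Total surface area S = 311.0 m².
A = 90.2*0.57 + 8.5*0.25 + 90.2*0.02 + 21*0.07 + 89.9*0.59 + 1.6*0.24 + 9.6*0.80 = 117.918 sabins.
ᾱ = 117.918 / 311.0 = 0.379.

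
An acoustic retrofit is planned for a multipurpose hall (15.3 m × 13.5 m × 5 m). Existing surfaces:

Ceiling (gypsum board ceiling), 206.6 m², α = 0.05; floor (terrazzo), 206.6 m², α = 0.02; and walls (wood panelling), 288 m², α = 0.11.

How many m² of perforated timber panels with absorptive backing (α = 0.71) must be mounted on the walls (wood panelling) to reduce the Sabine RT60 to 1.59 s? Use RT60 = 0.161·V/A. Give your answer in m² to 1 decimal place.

Total absorption A₁ = 206.6·0.05 + 206.6·0.02 + 288·0.11
  = 10.330 + 4.132 + 31.680 = 46.142 m² sabins.
Required A₂ = 0.161·1032.75/1.59 = 104.574 sabins.
ΔA needed = 104.574 − 46.142 = 58.432 sabins.
Each m² of panel replacing the walls (wood panelling) adds (0.71 − 0.11) = 0.60 sabins.
Area = ΔA/Δα = 58.432/0.60 = 97.4 m².

97.4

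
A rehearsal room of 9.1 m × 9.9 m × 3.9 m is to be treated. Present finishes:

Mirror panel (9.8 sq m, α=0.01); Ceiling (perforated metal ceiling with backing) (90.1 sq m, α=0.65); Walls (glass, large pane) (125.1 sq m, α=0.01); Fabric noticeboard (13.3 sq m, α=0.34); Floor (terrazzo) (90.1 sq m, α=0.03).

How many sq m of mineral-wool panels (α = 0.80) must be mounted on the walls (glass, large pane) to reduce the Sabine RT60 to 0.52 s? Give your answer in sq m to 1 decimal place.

52.7

Equivalent absorption area: A₁ = 9.8·0.01 + 90.1·0.65 + 125.1·0.01 + 13.3·0.34 + 90.1·0.03 = 67.139 sq m.
Required A₂ = 0.161·351.351/0.52 = 108.784 sabins.
ΔA needed = 108.784 − 67.139 = 41.645 sabins.
Net gain per sq m: Δα = 0.80 − 0.01 = 0.79.
Panel area = 41.645 / 0.79 = 52.7 sq m.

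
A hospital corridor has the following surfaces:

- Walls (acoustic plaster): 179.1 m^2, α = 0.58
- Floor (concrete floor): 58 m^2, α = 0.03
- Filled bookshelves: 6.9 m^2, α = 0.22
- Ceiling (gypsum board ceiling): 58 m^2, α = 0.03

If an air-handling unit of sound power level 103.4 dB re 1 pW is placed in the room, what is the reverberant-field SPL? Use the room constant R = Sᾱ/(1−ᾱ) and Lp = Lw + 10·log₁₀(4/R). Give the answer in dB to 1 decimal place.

87.1 dB

A = 108.876 sabins; S = 302.0 m^2.
ᾱ = 108.876/302.0 = 0.3605; R = Sᾱ/(1−ᾱ) = 108.876/(1−0.3605) = 170.252 m^2.
Lp = 103.4 + 10·log₁₀(4/170.252) = 103.4 + (-16.29) = 87.1 dB.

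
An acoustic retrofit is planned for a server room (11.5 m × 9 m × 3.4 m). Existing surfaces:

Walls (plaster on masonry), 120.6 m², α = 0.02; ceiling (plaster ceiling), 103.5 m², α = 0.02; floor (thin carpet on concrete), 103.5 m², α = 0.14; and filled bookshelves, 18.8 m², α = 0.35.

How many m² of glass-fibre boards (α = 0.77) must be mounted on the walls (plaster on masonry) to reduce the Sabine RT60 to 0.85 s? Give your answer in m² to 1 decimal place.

54.8

Total absorption A₁ = 120.6×0.02 + 103.5×0.02 + 103.5×0.14 + 18.8×0.35
  = 2.412 + 2.070 + 14.490 + 6.580 = 25.552 m² sabins.
V = 351.9 m³. Target absorption A₂ = 0.161 × 351.9 / 0.85 = 66.654 sabins.
ΔA needed = 66.654 − 25.552 = 41.102 sabins.
Net gain per m²: Δα = 0.77 − 0.02 = 0.75.
Area = ΔA/Δα = 41.102/0.75 = 54.8 m².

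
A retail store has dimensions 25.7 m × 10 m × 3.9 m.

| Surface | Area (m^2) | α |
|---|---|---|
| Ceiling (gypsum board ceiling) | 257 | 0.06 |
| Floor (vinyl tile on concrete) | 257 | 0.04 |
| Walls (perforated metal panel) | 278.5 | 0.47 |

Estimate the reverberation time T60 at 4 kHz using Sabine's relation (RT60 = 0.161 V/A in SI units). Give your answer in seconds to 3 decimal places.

Equivalent absorption area: A = 257·0.06 + 257·0.04 + 278.5·0.47 = 156.595 m^2.
Volume V = 25.7 × 10 × 3.9 = 1002.3 m³.
RT60 = 0.161 · V / A = 0.161 × 1002.3 / 156.595 = 1.030 s.

1.030 seconds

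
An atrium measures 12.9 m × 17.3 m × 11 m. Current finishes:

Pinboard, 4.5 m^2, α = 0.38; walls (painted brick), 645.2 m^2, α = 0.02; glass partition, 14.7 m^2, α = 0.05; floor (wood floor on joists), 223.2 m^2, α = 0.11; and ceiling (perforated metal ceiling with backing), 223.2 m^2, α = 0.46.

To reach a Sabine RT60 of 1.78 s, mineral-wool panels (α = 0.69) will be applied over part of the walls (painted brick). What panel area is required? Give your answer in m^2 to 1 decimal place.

A₁ = Σ Sᵢαᵢ = 4.5×0.38 + 645.2×0.02 + 14.7×0.05 + 223.2×0.11 + 223.2×0.46 = 142.573 sabins.
V = 2454.87 m³. Target absorption A₂ = 0.161 × 2454.87 / 1.78 = 222.042 sabins.
ΔA needed = 222.042 − 142.573 = 79.469 sabins.
Each m^2 of panel replacing the walls (painted brick) adds (0.69 − 0.02) = 0.67 sabins.
Panel area = 79.469 / 0.67 = 118.6 m^2.

118.6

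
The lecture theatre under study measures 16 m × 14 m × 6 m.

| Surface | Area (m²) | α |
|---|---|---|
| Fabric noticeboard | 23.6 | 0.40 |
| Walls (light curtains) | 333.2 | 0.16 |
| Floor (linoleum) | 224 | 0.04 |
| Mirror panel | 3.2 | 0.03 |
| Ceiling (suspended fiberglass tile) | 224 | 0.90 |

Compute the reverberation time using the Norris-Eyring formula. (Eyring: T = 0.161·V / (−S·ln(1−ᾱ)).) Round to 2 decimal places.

0.65 s

S = Σ Sᵢ = 808.0 m².
Absorption A = 23.6·0.40 + 333.2·0.16 + 224·0.04 + 3.2·0.03 + 224·0.90 = 273.408 sabins.
Mean coefficient ᾱ = A/S = 0.3384.
−S·ln(1−ᾱ) = −808.0 × ln(1 − 0.3384) = 333.780.
V = 16 × 14 × 6 = 1344 m³.
T = 0.161·V/[−S·ln(1−ᾱ)] = 0.161·1344/333.780 = 0.65 s.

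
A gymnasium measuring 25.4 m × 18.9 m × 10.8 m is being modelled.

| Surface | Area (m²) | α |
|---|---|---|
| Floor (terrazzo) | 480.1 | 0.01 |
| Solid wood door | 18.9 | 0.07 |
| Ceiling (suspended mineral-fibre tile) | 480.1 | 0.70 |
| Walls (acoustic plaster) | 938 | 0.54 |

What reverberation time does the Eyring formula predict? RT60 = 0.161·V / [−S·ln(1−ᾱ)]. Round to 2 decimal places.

S = Σ Sᵢ = 1917.1 m².
Absorption A = 480.1·0.01 + 18.9·0.07 + 480.1·0.70 + 938·0.54 = 848.714 sabins.
ᾱ = 848.714 / 1917.1 = 0.4427.
Eyring denominator: −S ln(1−ᾱ) = 1120.836.
V = 25.4 × 18.9 × 10.8 = 5184.648 m³.
RT60 = 0.161 × 5184.648 / 1120.836 = 0.74 s.

0.74 s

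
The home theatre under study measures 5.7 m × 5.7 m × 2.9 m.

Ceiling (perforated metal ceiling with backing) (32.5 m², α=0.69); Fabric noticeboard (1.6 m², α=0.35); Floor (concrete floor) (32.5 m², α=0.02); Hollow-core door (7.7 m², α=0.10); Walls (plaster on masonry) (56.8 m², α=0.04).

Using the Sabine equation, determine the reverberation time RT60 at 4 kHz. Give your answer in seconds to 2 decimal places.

0.57 seconds

Total absorption A = 32.5*0.69 + 1.6*0.35 + 32.5*0.02 + 7.7*0.10 + 56.8*0.04
  = 22.425 + 0.560 + 0.650 + 0.770 + 2.272 = 26.677 m² sabins.
V = 5.7·5.7·2.9 = 94.221 m³.
T = 0.161 V/A = 0.161·94.221/26.677 = 0.57 s.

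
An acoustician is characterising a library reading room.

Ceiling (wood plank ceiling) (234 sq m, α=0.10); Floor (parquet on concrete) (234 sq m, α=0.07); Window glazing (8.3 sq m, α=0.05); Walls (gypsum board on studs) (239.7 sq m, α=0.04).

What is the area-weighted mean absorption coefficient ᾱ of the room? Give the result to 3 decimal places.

0.070

Total surface area S = 716.0 sq m.
A = 234×0.10 + 234×0.07 + 8.3×0.05 + 239.7×0.04 = 49.783 sabins.
ᾱ = A/S = 0.070.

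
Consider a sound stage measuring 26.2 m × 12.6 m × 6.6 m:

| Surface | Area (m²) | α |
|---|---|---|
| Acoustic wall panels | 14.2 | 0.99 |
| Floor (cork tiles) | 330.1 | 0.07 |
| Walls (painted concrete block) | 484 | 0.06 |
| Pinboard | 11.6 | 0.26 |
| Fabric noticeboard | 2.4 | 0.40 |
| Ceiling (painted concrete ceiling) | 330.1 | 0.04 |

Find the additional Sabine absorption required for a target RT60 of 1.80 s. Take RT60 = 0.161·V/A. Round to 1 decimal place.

A₁ = Σ Sᵢαᵢ = 14.2·0.99 + 330.1·0.07 + 484·0.06 + 11.6·0.26 + 2.4·0.40 + 330.1·0.04 = 83.385 sabins.
For T = 1.80 s, need A₂ = 0.161·V/T = 0.161·2178.792/1.80 = 194.881 sabins.
ΔA = A₂ − A₁ = 194.881 − 83.385 = 111.5 sabins.

111.5 sabins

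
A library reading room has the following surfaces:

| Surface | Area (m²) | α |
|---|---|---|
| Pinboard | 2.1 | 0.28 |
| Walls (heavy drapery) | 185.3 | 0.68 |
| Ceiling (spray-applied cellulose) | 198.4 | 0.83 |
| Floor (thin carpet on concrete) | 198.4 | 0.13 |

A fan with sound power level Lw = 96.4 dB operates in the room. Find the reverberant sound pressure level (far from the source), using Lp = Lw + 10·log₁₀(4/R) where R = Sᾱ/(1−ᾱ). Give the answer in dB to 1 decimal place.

A = 317.056 sabins; S = 584.2 m².
ᾱ = 0.5427, so room constant R = A/(1−ᾱ) = 693.322 m².
Lp = 96.4 + 10·log₁₀(4/693.322) = 96.4 + (-22.39) = 74.0 dB.

74.0 dB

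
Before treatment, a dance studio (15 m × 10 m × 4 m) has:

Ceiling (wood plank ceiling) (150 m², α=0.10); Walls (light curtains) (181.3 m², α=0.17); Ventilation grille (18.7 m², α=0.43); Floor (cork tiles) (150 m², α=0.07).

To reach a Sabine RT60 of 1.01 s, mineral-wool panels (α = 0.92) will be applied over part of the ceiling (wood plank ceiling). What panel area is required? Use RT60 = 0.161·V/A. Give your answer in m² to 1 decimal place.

38.1

Total absorption A₁ = 150*0.10 + 181.3*0.17 + 18.7*0.43 + 150*0.07
  = 15.000 + 30.821 + 8.041 + 10.500 = 64.362 m² sabins.
V = 600 m³. Target absorption A₂ = 0.161 × 600 / 1.01 = 95.644 sabins.
Absorption to add: 95.644 − 64.362 = 31.282 sabins.
Net gain per m²: Δα = 0.92 − 0.10 = 0.82.
Area = ΔA/Δα = 31.282/0.82 = 38.1 m².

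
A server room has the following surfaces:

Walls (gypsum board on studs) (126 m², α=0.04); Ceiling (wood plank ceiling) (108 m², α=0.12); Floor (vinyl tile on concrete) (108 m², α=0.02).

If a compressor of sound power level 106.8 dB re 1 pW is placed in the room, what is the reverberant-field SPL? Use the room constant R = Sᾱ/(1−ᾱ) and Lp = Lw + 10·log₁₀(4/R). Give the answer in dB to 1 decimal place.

A = 20.160 sabins; S = 342.0 m².
ᾱ = 20.160/342.0 = 0.0589; R = Sᾱ/(1−ᾱ) = 20.160/(1−0.0589) = 21.422 m².
Lp = Lw + 10 log₁₀(4/R) = 106.8 -7.29 = 99.5 dB.

99.5 dB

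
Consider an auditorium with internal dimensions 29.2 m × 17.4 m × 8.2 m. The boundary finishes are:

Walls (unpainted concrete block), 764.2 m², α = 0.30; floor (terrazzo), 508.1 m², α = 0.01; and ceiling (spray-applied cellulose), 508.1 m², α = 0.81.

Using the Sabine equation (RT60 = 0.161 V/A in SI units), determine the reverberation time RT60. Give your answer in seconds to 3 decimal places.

Summing Sᵢαᵢ: 229.260 + 5.081 + 411.561 → A = 645.902 sabins.
Room volume: 4166.256 m³.
Sabine: RT60 = 0.161 × 4166.256 / 645.902 = 1.038 s.

1.038 s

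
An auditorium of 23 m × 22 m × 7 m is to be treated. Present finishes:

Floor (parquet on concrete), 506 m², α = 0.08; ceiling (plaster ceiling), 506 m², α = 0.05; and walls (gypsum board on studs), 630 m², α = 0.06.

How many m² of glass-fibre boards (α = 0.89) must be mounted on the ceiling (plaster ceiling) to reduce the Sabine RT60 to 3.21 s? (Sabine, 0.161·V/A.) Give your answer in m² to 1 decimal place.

88.2

A₁ = Σ Sᵢαᵢ = 506*0.08 + 506*0.05 + 630*0.06 = 103.580 sabins.
Required A₂ = 0.161·3542/3.21 = 177.652 sabins.
Absorption to add: 177.652 − 103.580 = 74.072 sabins.
Each m² of panel replacing the ceiling (plaster ceiling) adds (0.89 − 0.05) = 0.84 sabins.
Panel area = 74.072 / 0.84 = 88.2 m².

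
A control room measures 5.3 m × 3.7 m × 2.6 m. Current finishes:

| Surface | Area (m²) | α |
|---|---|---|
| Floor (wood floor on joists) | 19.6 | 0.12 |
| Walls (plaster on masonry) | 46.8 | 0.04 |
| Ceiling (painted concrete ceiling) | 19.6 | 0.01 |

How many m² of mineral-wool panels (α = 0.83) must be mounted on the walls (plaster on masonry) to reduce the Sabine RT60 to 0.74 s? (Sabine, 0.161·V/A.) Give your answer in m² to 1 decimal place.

Equivalent absorption area: A₁ = 19.6*0.12 + 46.8*0.04 + 19.6*0.01 = 4.420 m².
V = 50.986 m³. Target absorption A₂ = 0.161 × 50.986 / 0.74 = 11.093 sabins.
Absorption to add: 11.093 − 4.420 = 6.673 sabins.
Net gain per m²: Δα = 0.83 − 0.04 = 0.79.
Panel area = 6.673 / 0.79 = 8.4 m².

8.4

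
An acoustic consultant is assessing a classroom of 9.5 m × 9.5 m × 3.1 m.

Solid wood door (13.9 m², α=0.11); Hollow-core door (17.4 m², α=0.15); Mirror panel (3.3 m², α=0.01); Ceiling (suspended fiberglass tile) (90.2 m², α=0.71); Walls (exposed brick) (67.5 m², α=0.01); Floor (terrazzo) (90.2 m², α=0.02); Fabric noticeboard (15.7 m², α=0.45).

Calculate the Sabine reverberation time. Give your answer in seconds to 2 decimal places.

0.58 s

Total absorption A = 13.9·0.11 + 17.4·0.15 + 3.3·0.01 + 90.2·0.71 + 67.5·0.01 + 90.2·0.02 + 15.7·0.45
  = 1.529 + 2.610 + 0.033 + 64.042 + 0.675 + 1.804 + 7.065 = 77.758 m² sabins.
Volume V = 9.5 × 9.5 × 3.1 = 279.775 m³.
Sabine: RT60 = 0.161 × 279.775 / 77.758 = 0.58 s.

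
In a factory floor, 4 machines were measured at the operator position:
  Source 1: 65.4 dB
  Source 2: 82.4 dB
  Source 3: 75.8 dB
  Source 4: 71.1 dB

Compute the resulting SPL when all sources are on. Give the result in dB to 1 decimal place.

83.6 dB

Sum in the linear (power) domain: Σ 10^(Lᵢ/10) = 10^(65.4/10) + 10^(82.4/10) + 10^(75.8/10) + 10^(71.1/10) = 2.281e+08.
L_total = 10·log₁₀(2.281e+08) = 83.6 dB.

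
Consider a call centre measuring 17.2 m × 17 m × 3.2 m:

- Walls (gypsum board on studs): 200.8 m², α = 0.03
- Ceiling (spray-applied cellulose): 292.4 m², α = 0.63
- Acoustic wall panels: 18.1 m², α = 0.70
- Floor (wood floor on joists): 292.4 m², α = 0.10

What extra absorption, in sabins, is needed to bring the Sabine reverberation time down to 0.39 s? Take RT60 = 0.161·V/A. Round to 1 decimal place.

Summing Sᵢαᵢ: 6.024 + 184.212 + 12.670 + 29.240 → A₁ = 232.146 sabins.
Target A₂ = 0.161·935.68/0.39 = 386.268 sabins (V = 935.68 m³).
ΔA = A₂ − A₁ = 386.268 − 232.146 = 154.1 sabins.

154.1 sabins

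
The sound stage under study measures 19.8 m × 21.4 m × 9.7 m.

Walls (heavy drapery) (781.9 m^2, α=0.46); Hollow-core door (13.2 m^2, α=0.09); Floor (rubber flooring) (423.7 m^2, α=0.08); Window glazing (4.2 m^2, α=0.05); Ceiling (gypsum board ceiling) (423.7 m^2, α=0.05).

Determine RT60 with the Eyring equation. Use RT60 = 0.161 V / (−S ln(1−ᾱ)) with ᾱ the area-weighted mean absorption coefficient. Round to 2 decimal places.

1.38 seconds

S = Σ Sᵢ = 1646.7 m^2.
Σ(Sᵢαᵢ) = 781.9·0.46 + 13.2·0.09 + 423.7·0.08 + 4.2·0.05 + 423.7·0.05 = 416.153.
Mean coefficient ᾱ = A/S = 0.2527.
Eyring denominator: −S ln(1−ᾱ) = 479.665.
V = 19.8 × 21.4 × 9.7 = 4110.084 m³.
T = 0.161·V/[−S·ln(1−ᾱ)] = 0.161·4110.084/479.665 = 1.38 s.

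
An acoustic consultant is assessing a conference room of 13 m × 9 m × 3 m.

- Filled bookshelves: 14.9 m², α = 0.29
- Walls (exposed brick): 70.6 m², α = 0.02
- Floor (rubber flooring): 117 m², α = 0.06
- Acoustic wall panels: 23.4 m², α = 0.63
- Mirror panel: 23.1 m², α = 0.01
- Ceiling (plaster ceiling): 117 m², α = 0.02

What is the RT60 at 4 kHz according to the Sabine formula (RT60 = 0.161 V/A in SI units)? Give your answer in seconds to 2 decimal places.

1.88 sec

Total absorption A = 14.9×0.29 + 70.6×0.02 + 117×0.06 + 23.4×0.63 + 23.1×0.01 + 117×0.02
  = 4.321 + 1.412 + 7.020 + 14.742 + 0.231 + 2.340 = 30.066 m² sabins.
V = 13·9·3 = 351 m³.
RT60 = 0.161 · V / A = 0.161 × 351 / 30.066 = 1.88 s.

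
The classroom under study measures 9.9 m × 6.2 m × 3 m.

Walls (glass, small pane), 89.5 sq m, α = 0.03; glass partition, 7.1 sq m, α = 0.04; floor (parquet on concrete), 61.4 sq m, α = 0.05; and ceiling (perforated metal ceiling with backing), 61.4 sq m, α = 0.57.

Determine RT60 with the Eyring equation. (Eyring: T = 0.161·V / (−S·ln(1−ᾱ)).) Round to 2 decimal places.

0.65 s

Total surface area S = 89.5 + 7.1 + 61.4 + 61.4 = 219.4 sq m.
Absorption A = 89.5×0.03 + 7.1×0.04 + 61.4×0.05 + 61.4×0.57 = 41.037 sabins.
Mean coefficient ᾱ = A/S = 0.1870.
−S·ln(1−ᾱ) = −219.4 × ln(1 − 0.1870) = 45.421.
V = 9.9 × 6.2 × 3 = 184.14 m³.
RT60 = 0.161 × 184.14 / 45.421 = 0.65 s.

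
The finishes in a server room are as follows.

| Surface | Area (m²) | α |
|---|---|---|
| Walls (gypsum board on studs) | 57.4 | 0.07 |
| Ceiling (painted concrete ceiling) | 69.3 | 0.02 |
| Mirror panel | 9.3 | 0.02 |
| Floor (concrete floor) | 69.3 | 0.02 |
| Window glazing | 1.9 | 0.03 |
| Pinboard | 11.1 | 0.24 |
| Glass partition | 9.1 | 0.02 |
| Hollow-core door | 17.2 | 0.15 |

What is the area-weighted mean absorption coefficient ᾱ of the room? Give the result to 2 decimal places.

0.05

S = Σ Sᵢ = 57.4 + 69.3 + 9.3 + 69.3 + 1.9 + 11.1 + 9.1 + 17.2 = 244.6 m².
A = 57.4·0.07 + 69.3·0.02 + 9.3·0.02 + 69.3·0.02 + 1.9·0.03 + 11.1·0.24 + 9.1·0.02 + 17.2·0.15 = 12.459 sabins.
ᾱ = A/S = 0.05.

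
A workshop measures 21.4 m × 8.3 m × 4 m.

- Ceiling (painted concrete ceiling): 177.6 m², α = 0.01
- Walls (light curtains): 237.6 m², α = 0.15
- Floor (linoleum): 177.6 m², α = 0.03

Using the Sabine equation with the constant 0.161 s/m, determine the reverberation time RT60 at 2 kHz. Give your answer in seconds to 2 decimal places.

2.68 s

Summing Sᵢαᵢ: 1.776 + 35.640 + 5.328 → A = 42.744 sabins.
Room volume: 710.48 m³.
T = 0.161 V/A = 0.161·710.48/42.744 = 2.68 s.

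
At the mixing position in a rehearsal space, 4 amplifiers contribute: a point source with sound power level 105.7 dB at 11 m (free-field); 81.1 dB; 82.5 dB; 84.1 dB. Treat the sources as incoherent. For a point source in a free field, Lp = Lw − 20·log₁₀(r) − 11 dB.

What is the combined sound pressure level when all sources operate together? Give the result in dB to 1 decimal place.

Source at 11 m: Lp = 105.7 − 20·log₁₀(11) − 11 = 73.9 dB.
Sum in the linear (power) domain: Σ 10^(Lᵢ/10) = 10^(73.9/10) + 10^(81.1/10) + 10^(82.5/10) + 10^(84.1/10) = 5.882e+08.
Back to dB: 10·log₁₀ Σ = 87.7 dB.

87.7 dB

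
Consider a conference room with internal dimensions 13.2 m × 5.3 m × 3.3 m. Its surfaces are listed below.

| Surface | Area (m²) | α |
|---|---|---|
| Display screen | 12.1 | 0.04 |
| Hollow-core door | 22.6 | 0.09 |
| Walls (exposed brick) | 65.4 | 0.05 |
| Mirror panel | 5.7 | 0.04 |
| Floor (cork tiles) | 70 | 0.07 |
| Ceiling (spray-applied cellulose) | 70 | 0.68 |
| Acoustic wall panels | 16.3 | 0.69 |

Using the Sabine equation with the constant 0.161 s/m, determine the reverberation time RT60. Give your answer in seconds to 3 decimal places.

Summing Sᵢαᵢ: 0.484 + 2.034 + 3.270 + 0.228 + 4.900 + 47.600 + 11.247 → A = 69.763 sabins.
V = 13.2·5.3·3.3 = 230.868 m³.
RT60 = 0.161 · V / A = 0.161 × 230.868 / 69.763 = 0.533 s.

0.533 seconds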